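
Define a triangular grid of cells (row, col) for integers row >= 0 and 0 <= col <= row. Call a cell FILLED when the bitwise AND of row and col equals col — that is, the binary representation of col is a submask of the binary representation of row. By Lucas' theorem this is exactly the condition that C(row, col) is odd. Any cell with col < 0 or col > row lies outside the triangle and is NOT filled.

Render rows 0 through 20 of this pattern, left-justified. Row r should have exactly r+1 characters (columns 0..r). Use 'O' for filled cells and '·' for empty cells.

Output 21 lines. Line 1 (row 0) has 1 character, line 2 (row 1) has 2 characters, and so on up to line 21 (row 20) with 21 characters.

r0=0: O
r1=1: OO
r2=10: O·O
r3=11: OOOO
r4=100: O···O
r5=101: OO··OO
r6=110: O·O·O·O
r7=111: OOOOOOOO
r8=1000: O·······O
r9=1001: OO······OO
r10=1010: O·O·····O·O
r11=1011: OOOO····OOOO
r12=1100: O···O···O···O
r13=1101: OO··OO··OO··OO
r14=1110: O·O·O·O·O·O·O·O
r15=1111: OOOOOOOOOOOOOOOO
r16=10000: O···············O
r17=10001: OO··············OO
r18=10010: O·O·············O·O
r19=10011: OOOO············OOOO
r20=10100: O···O···········O···O

Answer: O
OO
O·O
OOOO
O···O
OO··OO
O·O·O·O
OOOOOOOO
O·······O
OO······OO
O·O·····O·O
OOOO····OOOO
O···O···O···O
OO··OO··OO··OO
O·O·O·O·O·O·O·O
OOOOOOOOOOOOOOOO
O···············O
OO··············OO
O·O·············O·O
OOOO············OOOO
O···O···········O···O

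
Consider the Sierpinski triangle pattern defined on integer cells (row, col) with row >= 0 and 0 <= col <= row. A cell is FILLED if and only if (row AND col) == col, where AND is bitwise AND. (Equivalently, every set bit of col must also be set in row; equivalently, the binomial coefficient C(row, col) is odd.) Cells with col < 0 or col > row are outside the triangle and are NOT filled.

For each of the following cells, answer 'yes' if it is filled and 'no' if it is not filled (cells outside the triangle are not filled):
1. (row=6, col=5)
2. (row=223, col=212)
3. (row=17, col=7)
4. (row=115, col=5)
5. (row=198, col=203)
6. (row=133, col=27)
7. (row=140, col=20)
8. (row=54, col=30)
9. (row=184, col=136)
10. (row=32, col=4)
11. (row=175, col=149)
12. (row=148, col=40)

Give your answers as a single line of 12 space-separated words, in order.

(6,5): row=0b110, col=0b101, row AND col = 0b100 = 4; 4 != 5 -> empty
(223,212): row=0b11011111, col=0b11010100, row AND col = 0b11010100 = 212; 212 == 212 -> filled
(17,7): row=0b10001, col=0b111, row AND col = 0b1 = 1; 1 != 7 -> empty
(115,5): row=0b1110011, col=0b101, row AND col = 0b1 = 1; 1 != 5 -> empty
(198,203): col outside [0, 198] -> not filled
(133,27): row=0b10000101, col=0b11011, row AND col = 0b1 = 1; 1 != 27 -> empty
(140,20): row=0b10001100, col=0b10100, row AND col = 0b100 = 4; 4 != 20 -> empty
(54,30): row=0b110110, col=0b11110, row AND col = 0b10110 = 22; 22 != 30 -> empty
(184,136): row=0b10111000, col=0b10001000, row AND col = 0b10001000 = 136; 136 == 136 -> filled
(32,4): row=0b100000, col=0b100, row AND col = 0b0 = 0; 0 != 4 -> empty
(175,149): row=0b10101111, col=0b10010101, row AND col = 0b10000101 = 133; 133 != 149 -> empty
(148,40): row=0b10010100, col=0b101000, row AND col = 0b0 = 0; 0 != 40 -> empty

Answer: no yes no no no no no no yes no no no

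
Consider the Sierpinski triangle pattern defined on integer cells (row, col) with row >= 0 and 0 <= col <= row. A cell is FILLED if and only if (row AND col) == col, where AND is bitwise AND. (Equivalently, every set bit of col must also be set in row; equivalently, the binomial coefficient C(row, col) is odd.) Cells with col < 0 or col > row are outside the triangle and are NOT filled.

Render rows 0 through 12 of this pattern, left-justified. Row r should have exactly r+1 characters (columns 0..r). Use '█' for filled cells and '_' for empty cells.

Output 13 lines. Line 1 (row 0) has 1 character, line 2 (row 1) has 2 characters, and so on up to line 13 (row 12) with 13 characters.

Answer: █
██
█_█
████
█___█
██__██
█_█_█_█
████████
█_______█
██______██
█_█_____█_█
████____████
█___█___█___█

Derivation:
r0=0: █
r1=1: ██
r2=10: █_█
r3=11: ████
r4=100: █___█
r5=101: ██__██
r6=110: █_█_█_█
r7=111: ████████
r8=1000: █_______█
r9=1001: ██______██
r10=1010: █_█_____█_█
r11=1011: ████____████
r12=1100: █___█___█___█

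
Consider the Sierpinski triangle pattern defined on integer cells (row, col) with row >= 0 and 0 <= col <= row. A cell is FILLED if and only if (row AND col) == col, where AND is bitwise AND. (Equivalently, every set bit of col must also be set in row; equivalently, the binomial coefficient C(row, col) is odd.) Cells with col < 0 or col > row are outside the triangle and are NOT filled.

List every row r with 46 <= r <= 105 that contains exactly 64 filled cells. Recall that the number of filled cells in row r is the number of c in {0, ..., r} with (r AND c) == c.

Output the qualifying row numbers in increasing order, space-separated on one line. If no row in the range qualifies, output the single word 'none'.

Answer: 63 95

Derivation:
Row r has 2^popcount(r) filled cells, so we need popcount(r) = log2(64) = 6.
Scan r = 46..105 and keep those with exactly 6 one-bits:
r=46=101110 popcount=4 -> skip
r=47=101111 popcount=5 -> skip
r=48=110000 popcount=2 -> skip
r=49=110001 popcount=3 -> skip
r=50=110010 popcount=3 -> skip
r=51=110011 popcount=4 -> skip
r=52=110100 popcount=3 -> skip
r=53=110101 popcount=4 -> skip
r=54=110110 popcount=4 -> skip
r=55=110111 popcount=5 -> skip
r=56=111000 popcount=3 -> skip
r=57=111001 popcount=4 -> skip
r=58=111010 popcount=4 -> skip
r=59=111011 popcount=5 -> skip
r=60=111100 popcount=4 -> skip
r=61=111101 popcount=5 -> skip
r=62=111110 popcount=5 -> skip
r=63=111111 popcount=6 -> KEEP
r=64=1000000 popcount=1 -> skip
r=65=1000001 popcount=2 -> skip
r=66=1000010 popcount=2 -> skip
r=67=1000011 popcount=3 -> skip
r=68=1000100 popcount=2 -> skip
r=69=1000101 popcount=3 -> skip
r=70=1000110 popcount=3 -> skip
r=71=1000111 popcount=4 -> skip
r=72=1001000 popcount=2 -> skip
r=73=1001001 popcount=3 -> skip
r=74=1001010 popcount=3 -> skip
r=75=1001011 popcount=4 -> skip
r=76=1001100 popcount=3 -> skip
r=77=1001101 popcount=4 -> skip
r=78=1001110 popcount=4 -> skip
r=79=1001111 popcount=5 -> skip
r=80=1010000 popcount=2 -> skip
r=81=1010001 popcount=3 -> skip
r=82=1010010 popcount=3 -> skip
r=83=1010011 popcount=4 -> skip
r=84=1010100 popcount=3 -> skip
r=85=1010101 popcount=4 -> skip
r=86=1010110 popcount=4 -> skip
r=87=1010111 popcount=5 -> skip
r=88=1011000 popcount=3 -> skip
r=89=1011001 popcount=4 -> skip
r=90=1011010 popcount=4 -> skip
r=91=1011011 popcount=5 -> skip
r=92=1011100 popcount=4 -> skip
r=93=1011101 popcount=5 -> skip
r=94=1011110 popcount=5 -> skip
r=95=1011111 popcount=6 -> KEEP
r=96=1100000 popcount=2 -> skip
r=97=1100001 popcount=3 -> skip
r=98=1100010 popcount=3 -> skip
r=99=1100011 popcount=4 -> skip
r=100=1100100 popcount=3 -> skip
r=101=1100101 popcount=4 -> skip
r=102=1100110 popcount=4 -> skip
r=103=1100111 popcount=5 -> skip
r=104=1101000 popcount=3 -> skip
r=105=1101001 popcount=4 -> skip
Kept rows: 63 95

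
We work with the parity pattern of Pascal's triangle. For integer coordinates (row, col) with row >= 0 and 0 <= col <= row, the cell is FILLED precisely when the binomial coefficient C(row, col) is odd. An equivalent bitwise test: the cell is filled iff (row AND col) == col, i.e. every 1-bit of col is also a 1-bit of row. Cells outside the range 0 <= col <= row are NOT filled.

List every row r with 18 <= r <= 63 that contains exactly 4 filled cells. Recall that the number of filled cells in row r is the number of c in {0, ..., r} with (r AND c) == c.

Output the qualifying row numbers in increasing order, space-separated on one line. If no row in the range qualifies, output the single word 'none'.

Answer: 18 20 24 33 34 36 40 48

Derivation:
Row r has 2^popcount(r) filled cells, so we need popcount(r) = log2(4) = 2.
Scan r = 18..63 and keep those with exactly 2 one-bits:
r=18=10010 popcount=2 -> KEEP
r=19=10011 popcount=3 -> skip
r=20=10100 popcount=2 -> KEEP
r=21=10101 popcount=3 -> skip
r=22=10110 popcount=3 -> skip
r=23=10111 popcount=4 -> skip
r=24=11000 popcount=2 -> KEEP
r=25=11001 popcount=3 -> skip
r=26=11010 popcount=3 -> skip
r=27=11011 popcount=4 -> skip
r=28=11100 popcount=3 -> skip
r=29=11101 popcount=4 -> skip
r=30=11110 popcount=4 -> skip
r=31=11111 popcount=5 -> skip
r=32=100000 popcount=1 -> skip
r=33=100001 popcount=2 -> KEEP
r=34=100010 popcount=2 -> KEEP
r=35=100011 popcount=3 -> skip
r=36=100100 popcount=2 -> KEEP
r=37=100101 popcount=3 -> skip
r=38=100110 popcount=3 -> skip
r=39=100111 popcount=4 -> skip
r=40=101000 popcount=2 -> KEEP
r=41=101001 popcount=3 -> skip
r=42=101010 popcount=3 -> skip
r=43=101011 popcount=4 -> skip
r=44=101100 popcount=3 -> skip
r=45=101101 popcount=4 -> skip
r=46=101110 popcount=4 -> skip
r=47=101111 popcount=5 -> skip
r=48=110000 popcount=2 -> KEEP
r=49=110001 popcount=3 -> skip
r=50=110010 popcount=3 -> skip
r=51=110011 popcount=4 -> skip
r=52=110100 popcount=3 -> skip
r=53=110101 popcount=4 -> skip
r=54=110110 popcount=4 -> skip
r=55=110111 popcount=5 -> skip
r=56=111000 popcount=3 -> skip
r=57=111001 popcount=4 -> skip
r=58=111010 popcount=4 -> skip
r=59=111011 popcount=5 -> skip
r=60=111100 popcount=4 -> skip
r=61=111101 popcount=5 -> skip
r=62=111110 popcount=5 -> skip
r=63=111111 popcount=6 -> skip
Kept rows: 18 20 24 33 34 36 40 48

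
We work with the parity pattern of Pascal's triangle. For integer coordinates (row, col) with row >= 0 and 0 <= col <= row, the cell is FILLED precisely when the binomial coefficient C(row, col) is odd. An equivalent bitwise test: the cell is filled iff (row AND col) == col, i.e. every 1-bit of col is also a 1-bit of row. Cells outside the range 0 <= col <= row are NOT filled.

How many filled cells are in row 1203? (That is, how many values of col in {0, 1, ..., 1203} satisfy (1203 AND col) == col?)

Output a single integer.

1203 in binary = 10010110011
popcount(1203) = number of 1-bits in 10010110011 = 6
A col c satisfies (1203 AND c) == c iff every set bit of c is also set in 1203; each of the 6 set bits of 1203 can independently be on or off in c.
count = 2^6 = 64

Answer: 64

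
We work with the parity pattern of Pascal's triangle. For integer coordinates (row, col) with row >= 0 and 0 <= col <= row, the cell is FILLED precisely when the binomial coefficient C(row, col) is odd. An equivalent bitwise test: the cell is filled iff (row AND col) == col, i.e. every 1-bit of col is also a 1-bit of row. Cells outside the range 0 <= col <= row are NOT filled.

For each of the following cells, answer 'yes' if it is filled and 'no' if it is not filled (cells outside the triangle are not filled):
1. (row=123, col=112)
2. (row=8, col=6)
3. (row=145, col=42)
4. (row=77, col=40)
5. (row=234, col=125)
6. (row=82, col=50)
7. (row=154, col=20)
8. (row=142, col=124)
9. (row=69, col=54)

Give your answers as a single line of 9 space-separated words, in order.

Answer: yes no no no no no no no no

Derivation:
(123,112): row=0b1111011, col=0b1110000, row AND col = 0b1110000 = 112; 112 == 112 -> filled
(8,6): row=0b1000, col=0b110, row AND col = 0b0 = 0; 0 != 6 -> empty
(145,42): row=0b10010001, col=0b101010, row AND col = 0b0 = 0; 0 != 42 -> empty
(77,40): row=0b1001101, col=0b101000, row AND col = 0b1000 = 8; 8 != 40 -> empty
(234,125): row=0b11101010, col=0b1111101, row AND col = 0b1101000 = 104; 104 != 125 -> empty
(82,50): row=0b1010010, col=0b110010, row AND col = 0b10010 = 18; 18 != 50 -> empty
(154,20): row=0b10011010, col=0b10100, row AND col = 0b10000 = 16; 16 != 20 -> empty
(142,124): row=0b10001110, col=0b1111100, row AND col = 0b1100 = 12; 12 != 124 -> empty
(69,54): row=0b1000101, col=0b110110, row AND col = 0b100 = 4; 4 != 54 -> empty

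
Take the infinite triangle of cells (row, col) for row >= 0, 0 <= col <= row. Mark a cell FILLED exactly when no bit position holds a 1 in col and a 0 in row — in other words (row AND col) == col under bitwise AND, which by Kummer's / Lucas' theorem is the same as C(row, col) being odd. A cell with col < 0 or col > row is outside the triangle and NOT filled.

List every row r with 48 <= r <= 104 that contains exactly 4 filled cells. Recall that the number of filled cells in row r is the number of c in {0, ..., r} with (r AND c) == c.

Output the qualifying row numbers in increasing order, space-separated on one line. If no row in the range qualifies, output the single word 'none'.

Answer: 48 65 66 68 72 80 96

Derivation:
Row r has 2^popcount(r) filled cells, so we need popcount(r) = log2(4) = 2.
Scan r = 48..104 and keep those with exactly 2 one-bits:
r=48=110000 popcount=2 -> KEEP
r=49=110001 popcount=3 -> skip
r=50=110010 popcount=3 -> skip
r=51=110011 popcount=4 -> skip
r=52=110100 popcount=3 -> skip
r=53=110101 popcount=4 -> skip
r=54=110110 popcount=4 -> skip
r=55=110111 popcount=5 -> skip
r=56=111000 popcount=3 -> skip
r=57=111001 popcount=4 -> skip
r=58=111010 popcount=4 -> skip
r=59=111011 popcount=5 -> skip
r=60=111100 popcount=4 -> skip
r=61=111101 popcount=5 -> skip
r=62=111110 popcount=5 -> skip
r=63=111111 popcount=6 -> skip
r=64=1000000 popcount=1 -> skip
r=65=1000001 popcount=2 -> KEEP
r=66=1000010 popcount=2 -> KEEP
r=67=1000011 popcount=3 -> skip
r=68=1000100 popcount=2 -> KEEP
r=69=1000101 popcount=3 -> skip
r=70=1000110 popcount=3 -> skip
r=71=1000111 popcount=4 -> skip
r=72=1001000 popcount=2 -> KEEP
r=73=1001001 popcount=3 -> skip
r=74=1001010 popcount=3 -> skip
r=75=1001011 popcount=4 -> skip
r=76=1001100 popcount=3 -> skip
r=77=1001101 popcount=4 -> skip
r=78=1001110 popcount=4 -> skip
r=79=1001111 popcount=5 -> skip
r=80=1010000 popcount=2 -> KEEP
r=81=1010001 popcount=3 -> skip
r=82=1010010 popcount=3 -> skip
r=83=1010011 popcount=4 -> skip
r=84=1010100 popcount=3 -> skip
r=85=1010101 popcount=4 -> skip
r=86=1010110 popcount=4 -> skip
r=87=1010111 popcount=5 -> skip
r=88=1011000 popcount=3 -> skip
r=89=1011001 popcount=4 -> skip
r=90=1011010 popcount=4 -> skip
r=91=1011011 popcount=5 -> skip
r=92=1011100 popcount=4 -> skip
r=93=1011101 popcount=5 -> skip
r=94=1011110 popcount=5 -> skip
r=95=1011111 popcount=6 -> skip
r=96=1100000 popcount=2 -> KEEP
r=97=1100001 popcount=3 -> skip
r=98=1100010 popcount=3 -> skip
r=99=1100011 popcount=4 -> skip
r=100=1100100 popcount=3 -> skip
r=101=1100101 popcount=4 -> skip
r=102=1100110 popcount=4 -> skip
r=103=1100111 popcount=5 -> skip
r=104=1101000 popcount=3 -> skip
Kept rows: 48 65 66 68 72 80 96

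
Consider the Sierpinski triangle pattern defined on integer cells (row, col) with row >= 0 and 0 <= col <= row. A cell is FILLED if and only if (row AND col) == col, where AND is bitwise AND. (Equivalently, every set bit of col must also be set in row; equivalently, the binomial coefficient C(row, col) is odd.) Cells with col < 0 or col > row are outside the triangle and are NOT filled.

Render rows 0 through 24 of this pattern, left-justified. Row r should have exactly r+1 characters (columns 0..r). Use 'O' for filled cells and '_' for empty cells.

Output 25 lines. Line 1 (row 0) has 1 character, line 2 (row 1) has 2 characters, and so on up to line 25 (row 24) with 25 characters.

Answer: O
OO
O_O
OOOO
O___O
OO__OO
O_O_O_O
OOOOOOOO
O_______O
OO______OO
O_O_____O_O
OOOO____OOOO
O___O___O___O
OO__OO__OO__OO
O_O_O_O_O_O_O_O
OOOOOOOOOOOOOOOO
O_______________O
OO______________OO
O_O_____________O_O
OOOO____________OOOO
O___O___________O___O
OO__OO__________OO__OO
O_O_O_O_________O_O_O_O
OOOOOOOO________OOOOOOOO
O_______O_______O_______O

Derivation:
r0=0: O
r1=1: OO
r2=10: O_O
r3=11: OOOO
r4=100: O___O
r5=101: OO__OO
r6=110: O_O_O_O
r7=111: OOOOOOOO
r8=1000: O_______O
r9=1001: OO______OO
r10=1010: O_O_____O_O
r11=1011: OOOO____OOOO
r12=1100: O___O___O___O
r13=1101: OO__OO__OO__OO
r14=1110: O_O_O_O_O_O_O_O
r15=1111: OOOOOOOOOOOOOOOO
r16=10000: O_______________O
r17=10001: OO______________OO
r18=10010: O_O_____________O_O
r19=10011: OOOO____________OOOO
r20=10100: O___O___________O___O
r21=10101: OO__OO__________OO__OO
r22=10110: O_O_O_O_________O_O_O_O
r23=10111: OOOOOOOO________OOOOOOOO
r24=11000: O_______O_______O_______O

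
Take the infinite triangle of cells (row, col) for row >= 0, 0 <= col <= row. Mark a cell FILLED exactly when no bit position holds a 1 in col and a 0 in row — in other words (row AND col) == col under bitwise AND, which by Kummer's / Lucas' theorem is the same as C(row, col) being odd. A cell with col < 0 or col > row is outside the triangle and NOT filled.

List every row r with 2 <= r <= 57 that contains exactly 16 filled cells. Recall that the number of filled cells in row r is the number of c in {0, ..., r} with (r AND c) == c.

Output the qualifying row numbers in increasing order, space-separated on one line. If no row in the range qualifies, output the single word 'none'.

Row r has 2^popcount(r) filled cells, so we need popcount(r) = log2(16) = 4.
Scan r = 2..57 and keep those with exactly 4 one-bits:
r=2=10 popcount=1 -> skip
r=3=11 popcount=2 -> skip
r=4=100 popcount=1 -> skip
r=5=101 popcount=2 -> skip
r=6=110 popcount=2 -> skip
r=7=111 popcount=3 -> skip
r=8=1000 popcount=1 -> skip
r=9=1001 popcount=2 -> skip
r=10=1010 popcount=2 -> skip
r=11=1011 popcount=3 -> skip
r=12=1100 popcount=2 -> skip
r=13=1101 popcount=3 -> skip
r=14=1110 popcount=3 -> skip
r=15=1111 popcount=4 -> KEEP
r=16=10000 popcount=1 -> skip
r=17=10001 popcount=2 -> skip
r=18=10010 popcount=2 -> skip
r=19=10011 popcount=3 -> skip
r=20=10100 popcount=2 -> skip
r=21=10101 popcount=3 -> skip
r=22=10110 popcount=3 -> skip
r=23=10111 popcount=4 -> KEEP
r=24=11000 popcount=2 -> skip
r=25=11001 popcount=3 -> skip
r=26=11010 popcount=3 -> skip
r=27=11011 popcount=4 -> KEEP
r=28=11100 popcount=3 -> skip
r=29=11101 popcount=4 -> KEEP
r=30=11110 popcount=4 -> KEEP
r=31=11111 popcount=5 -> skip
r=32=100000 popcount=1 -> skip
r=33=100001 popcount=2 -> skip
r=34=100010 popcount=2 -> skip
r=35=100011 popcount=3 -> skip
r=36=100100 popcount=2 -> skip
r=37=100101 popcount=3 -> skip
r=38=100110 popcount=3 -> skip
r=39=100111 popcount=4 -> KEEP
r=40=101000 popcount=2 -> skip
r=41=101001 popcount=3 -> skip
r=42=101010 popcount=3 -> skip
r=43=101011 popcount=4 -> KEEP
r=44=101100 popcount=3 -> skip
r=45=101101 popcount=4 -> KEEP
r=46=101110 popcount=4 -> KEEP
r=47=101111 popcount=5 -> skip
r=48=110000 popcount=2 -> skip
r=49=110001 popcount=3 -> skip
r=50=110010 popcount=3 -> skip
r=51=110011 popcount=4 -> KEEP
r=52=110100 popcount=3 -> skip
r=53=110101 popcount=4 -> KEEP
r=54=110110 popcount=4 -> KEEP
r=55=110111 popcount=5 -> skip
r=56=111000 popcount=3 -> skip
r=57=111001 popcount=4 -> KEEP
Kept rows: 15 23 27 29 30 39 43 45 46 51 53 54 57

Answer: 15 23 27 29 30 39 43 45 46 51 53 54 57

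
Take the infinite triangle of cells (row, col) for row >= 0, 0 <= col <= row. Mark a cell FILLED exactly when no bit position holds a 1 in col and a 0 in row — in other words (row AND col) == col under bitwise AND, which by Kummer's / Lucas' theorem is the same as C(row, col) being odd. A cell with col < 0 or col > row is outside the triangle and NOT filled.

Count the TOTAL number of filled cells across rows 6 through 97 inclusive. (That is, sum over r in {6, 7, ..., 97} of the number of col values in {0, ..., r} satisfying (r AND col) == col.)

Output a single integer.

Answer: 1212

Derivation:
r6=110 pc2: +4 =4
r7=111 pc3: +8 =12
r8=1000 pc1: +2 =14
r9=1001 pc2: +4 =18
r10=1010 pc2: +4 =22
r11=1011 pc3: +8 =30
r12=1100 pc2: +4 =34
r13=1101 pc3: +8 =42
r14=1110 pc3: +8 =50
r15=1111 pc4: +16 =66
r16=10000 pc1: +2 =68
r17=10001 pc2: +4 =72
r18=10010 pc2: +4 =76
r19=10011 pc3: +8 =84
r20=10100 pc2: +4 =88
r21=10101 pc3: +8 =96
r22=10110 pc3: +8 =104
r23=10111 pc4: +16 =120
r24=11000 pc2: +4 =124
r25=11001 pc3: +8 =132
r26=11010 pc3: +8 =140
r27=11011 pc4: +16 =156
r28=11100 pc3: +8 =164
r29=11101 pc4: +16 =180
r30=11110 pc4: +16 =196
r31=11111 pc5: +32 =228
r32=100000 pc1: +2 =230
r33=100001 pc2: +4 =234
r34=100010 pc2: +4 =238
r35=100011 pc3: +8 =246
r36=100100 pc2: +4 =250
r37=100101 pc3: +8 =258
r38=100110 pc3: +8 =266
r39=100111 pc4: +16 =282
r40=101000 pc2: +4 =286
r41=101001 pc3: +8 =294
r42=101010 pc3: +8 =302
r43=101011 pc4: +16 =318
r44=101100 pc3: +8 =326
r45=101101 pc4: +16 =342
r46=101110 pc4: +16 =358
r47=101111 pc5: +32 =390
r48=110000 pc2: +4 =394
r49=110001 pc3: +8 =402
r50=110010 pc3: +8 =410
r51=110011 pc4: +16 =426
r52=110100 pc3: +8 =434
r53=110101 pc4: +16 =450
r54=110110 pc4: +16 =466
r55=110111 pc5: +32 =498
r56=111000 pc3: +8 =506
r57=111001 pc4: +16 =522
r58=111010 pc4: +16 =538
r59=111011 pc5: +32 =570
r60=111100 pc4: +16 =586
r61=111101 pc5: +32 =618
r62=111110 pc5: +32 =650
r63=111111 pc6: +64 =714
r64=1000000 pc1: +2 =716
r65=1000001 pc2: +4 =720
r66=1000010 pc2: +4 =724
r67=1000011 pc3: +8 =732
r68=1000100 pc2: +4 =736
r69=1000101 pc3: +8 =744
r70=1000110 pc3: +8 =752
r71=1000111 pc4: +16 =768
r72=1001000 pc2: +4 =772
r73=1001001 pc3: +8 =780
r74=1001010 pc3: +8 =788
r75=1001011 pc4: +16 =804
r76=1001100 pc3: +8 =812
r77=1001101 pc4: +16 =828
r78=1001110 pc4: +16 =844
r79=1001111 pc5: +32 =876
r80=1010000 pc2: +4 =880
r81=1010001 pc3: +8 =888
r82=1010010 pc3: +8 =896
r83=1010011 pc4: +16 =912
r84=1010100 pc3: +8 =920
r85=1010101 pc4: +16 =936
r86=1010110 pc4: +16 =952
r87=1010111 pc5: +32 =984
r88=1011000 pc3: +8 =992
r89=1011001 pc4: +16 =1008
r90=1011010 pc4: +16 =1024
r91=1011011 pc5: +32 =1056
r92=1011100 pc4: +16 =1072
r93=1011101 pc5: +32 =1104
r94=1011110 pc5: +32 =1136
r95=1011111 pc6: +64 =1200
r96=1100000 pc2: +4 =1204
r97=1100001 pc3: +8 =1212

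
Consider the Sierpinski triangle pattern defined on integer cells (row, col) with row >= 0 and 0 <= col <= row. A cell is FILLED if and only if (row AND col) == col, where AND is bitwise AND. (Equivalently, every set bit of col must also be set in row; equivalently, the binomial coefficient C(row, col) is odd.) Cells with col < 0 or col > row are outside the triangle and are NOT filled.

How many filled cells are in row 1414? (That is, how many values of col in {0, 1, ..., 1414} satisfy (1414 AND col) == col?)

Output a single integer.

1414 in binary = 10110000110
popcount(1414) = number of 1-bits in 10110000110 = 5
A col c satisfies (1414 AND c) == c iff every set bit of c is also set in 1414; each of the 5 set bits of 1414 can independently be on or off in c.
count = 2^5 = 32

Answer: 32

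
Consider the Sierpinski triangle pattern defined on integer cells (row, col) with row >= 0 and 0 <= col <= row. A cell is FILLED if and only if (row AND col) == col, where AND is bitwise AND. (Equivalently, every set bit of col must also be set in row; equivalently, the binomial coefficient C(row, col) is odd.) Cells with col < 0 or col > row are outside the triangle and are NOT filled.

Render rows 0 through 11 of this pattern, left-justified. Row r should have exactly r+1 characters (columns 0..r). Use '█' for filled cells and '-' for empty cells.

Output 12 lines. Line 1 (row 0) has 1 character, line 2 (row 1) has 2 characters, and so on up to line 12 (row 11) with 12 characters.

r0=0: █
r1=1: ██
r2=10: █-█
r3=11: ████
r4=100: █---█
r5=101: ██--██
r6=110: █-█-█-█
r7=111: ████████
r8=1000: █-------█
r9=1001: ██------██
r10=1010: █-█-----█-█
r11=1011: ████----████

Answer: █
██
█-█
████
█---█
██--██
█-█-█-█
████████
█-------█
██------██
█-█-----█-█
████----████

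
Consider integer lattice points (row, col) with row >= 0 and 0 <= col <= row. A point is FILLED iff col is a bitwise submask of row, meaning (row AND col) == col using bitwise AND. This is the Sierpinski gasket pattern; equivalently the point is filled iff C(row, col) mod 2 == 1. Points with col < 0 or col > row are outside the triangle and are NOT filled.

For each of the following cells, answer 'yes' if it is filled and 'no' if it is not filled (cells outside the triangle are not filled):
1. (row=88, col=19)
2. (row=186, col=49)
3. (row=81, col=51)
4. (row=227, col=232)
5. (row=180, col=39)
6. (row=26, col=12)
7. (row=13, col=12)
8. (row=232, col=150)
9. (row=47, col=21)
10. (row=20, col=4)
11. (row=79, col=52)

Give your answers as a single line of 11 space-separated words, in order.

Answer: no no no no no no yes no no yes no

Derivation:
(88,19): row=0b1011000, col=0b10011, row AND col = 0b10000 = 16; 16 != 19 -> empty
(186,49): row=0b10111010, col=0b110001, row AND col = 0b110000 = 48; 48 != 49 -> empty
(81,51): row=0b1010001, col=0b110011, row AND col = 0b10001 = 17; 17 != 51 -> empty
(227,232): col outside [0, 227] -> not filled
(180,39): row=0b10110100, col=0b100111, row AND col = 0b100100 = 36; 36 != 39 -> empty
(26,12): row=0b11010, col=0b1100, row AND col = 0b1000 = 8; 8 != 12 -> empty
(13,12): row=0b1101, col=0b1100, row AND col = 0b1100 = 12; 12 == 12 -> filled
(232,150): row=0b11101000, col=0b10010110, row AND col = 0b10000000 = 128; 128 != 150 -> empty
(47,21): row=0b101111, col=0b10101, row AND col = 0b101 = 5; 5 != 21 -> empty
(20,4): row=0b10100, col=0b100, row AND col = 0b100 = 4; 4 == 4 -> filled
(79,52): row=0b1001111, col=0b110100, row AND col = 0b100 = 4; 4 != 52 -> empty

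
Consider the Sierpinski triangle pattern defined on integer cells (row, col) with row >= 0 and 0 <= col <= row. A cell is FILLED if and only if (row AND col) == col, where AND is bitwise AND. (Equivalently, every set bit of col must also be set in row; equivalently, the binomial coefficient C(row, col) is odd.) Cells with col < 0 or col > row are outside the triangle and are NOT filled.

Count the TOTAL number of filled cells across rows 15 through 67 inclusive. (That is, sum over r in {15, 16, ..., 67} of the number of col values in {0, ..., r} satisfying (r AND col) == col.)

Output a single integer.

r15=1111 pc4: +16 =16
r16=10000 pc1: +2 =18
r17=10001 pc2: +4 =22
r18=10010 pc2: +4 =26
r19=10011 pc3: +8 =34
r20=10100 pc2: +4 =38
r21=10101 pc3: +8 =46
r22=10110 pc3: +8 =54
r23=10111 pc4: +16 =70
r24=11000 pc2: +4 =74
r25=11001 pc3: +8 =82
r26=11010 pc3: +8 =90
r27=11011 pc4: +16 =106
r28=11100 pc3: +8 =114
r29=11101 pc4: +16 =130
r30=11110 pc4: +16 =146
r31=11111 pc5: +32 =178
r32=100000 pc1: +2 =180
r33=100001 pc2: +4 =184
r34=100010 pc2: +4 =188
r35=100011 pc3: +8 =196
r36=100100 pc2: +4 =200
r37=100101 pc3: +8 =208
r38=100110 pc3: +8 =216
r39=100111 pc4: +16 =232
r40=101000 pc2: +4 =236
r41=101001 pc3: +8 =244
r42=101010 pc3: +8 =252
r43=101011 pc4: +16 =268
r44=101100 pc3: +8 =276
r45=101101 pc4: +16 =292
r46=101110 pc4: +16 =308
r47=101111 pc5: +32 =340
r48=110000 pc2: +4 =344
r49=110001 pc3: +8 =352
r50=110010 pc3: +8 =360
r51=110011 pc4: +16 =376
r52=110100 pc3: +8 =384
r53=110101 pc4: +16 =400
r54=110110 pc4: +16 =416
r55=110111 pc5: +32 =448
r56=111000 pc3: +8 =456
r57=111001 pc4: +16 =472
r58=111010 pc4: +16 =488
r59=111011 pc5: +32 =520
r60=111100 pc4: +16 =536
r61=111101 pc5: +32 =568
r62=111110 pc5: +32 =600
r63=111111 pc6: +64 =664
r64=1000000 pc1: +2 =666
r65=1000001 pc2: +4 =670
r66=1000010 pc2: +4 =674
r67=1000011 pc3: +8 =682

Answer: 682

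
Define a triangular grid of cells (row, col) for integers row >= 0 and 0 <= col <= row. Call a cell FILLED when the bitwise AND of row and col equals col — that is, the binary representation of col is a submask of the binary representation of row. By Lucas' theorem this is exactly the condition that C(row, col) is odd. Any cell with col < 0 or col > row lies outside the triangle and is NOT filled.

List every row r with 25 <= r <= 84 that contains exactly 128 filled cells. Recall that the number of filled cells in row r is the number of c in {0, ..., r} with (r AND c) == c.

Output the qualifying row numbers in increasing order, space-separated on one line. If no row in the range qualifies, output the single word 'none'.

Answer: none

Derivation:
Row r has 2^popcount(r) filled cells, so we need popcount(r) = log2(128) = 7.
Scan r = 25..84 and keep those with exactly 7 one-bits:
r=25=11001 popcount=3 -> skip
r=26=11010 popcount=3 -> skip
r=27=11011 popcount=4 -> skip
r=28=11100 popcount=3 -> skip
r=29=11101 popcount=4 -> skip
r=30=11110 popcount=4 -> skip
r=31=11111 popcount=5 -> skip
r=32=100000 popcount=1 -> skip
r=33=100001 popcount=2 -> skip
r=34=100010 popcount=2 -> skip
r=35=100011 popcount=3 -> skip
r=36=100100 popcount=2 -> skip
r=37=100101 popcount=3 -> skip
r=38=100110 popcount=3 -> skip
r=39=100111 popcount=4 -> skip
r=40=101000 popcount=2 -> skip
r=41=101001 popcount=3 -> skip
r=42=101010 popcount=3 -> skip
r=43=101011 popcount=4 -> skip
r=44=101100 popcount=3 -> skip
r=45=101101 popcount=4 -> skip
r=46=101110 popcount=4 -> skip
r=47=101111 popcount=5 -> skip
r=48=110000 popcount=2 -> skip
r=49=110001 popcount=3 -> skip
r=50=110010 popcount=3 -> skip
r=51=110011 popcount=4 -> skip
r=52=110100 popcount=3 -> skip
r=53=110101 popcount=4 -> skip
r=54=110110 popcount=4 -> skip
r=55=110111 popcount=5 -> skip
r=56=111000 popcount=3 -> skip
r=57=111001 popcount=4 -> skip
r=58=111010 popcount=4 -> skip
r=59=111011 popcount=5 -> skip
r=60=111100 popcount=4 -> skip
r=61=111101 popcount=5 -> skip
r=62=111110 popcount=5 -> skip
r=63=111111 popcount=6 -> skip
r=64=1000000 popcount=1 -> skip
r=65=1000001 popcount=2 -> skip
r=66=1000010 popcount=2 -> skip
r=67=1000011 popcount=3 -> skip
r=68=1000100 popcount=2 -> skip
r=69=1000101 popcount=3 -> skip
r=70=1000110 popcount=3 -> skip
r=71=1000111 popcount=4 -> skip
r=72=1001000 popcount=2 -> skip
r=73=1001001 popcount=3 -> skip
r=74=1001010 popcount=3 -> skip
r=75=1001011 popcount=4 -> skip
r=76=1001100 popcount=3 -> skip
r=77=1001101 popcount=4 -> skip
r=78=1001110 popcount=4 -> skip
r=79=1001111 popcount=5 -> skip
r=80=1010000 popcount=2 -> skip
r=81=1010001 popcount=3 -> skip
r=82=1010010 popcount=3 -> skip
r=83=1010011 popcount=4 -> skip
r=84=1010100 popcount=3 -> skip
Kept rows: none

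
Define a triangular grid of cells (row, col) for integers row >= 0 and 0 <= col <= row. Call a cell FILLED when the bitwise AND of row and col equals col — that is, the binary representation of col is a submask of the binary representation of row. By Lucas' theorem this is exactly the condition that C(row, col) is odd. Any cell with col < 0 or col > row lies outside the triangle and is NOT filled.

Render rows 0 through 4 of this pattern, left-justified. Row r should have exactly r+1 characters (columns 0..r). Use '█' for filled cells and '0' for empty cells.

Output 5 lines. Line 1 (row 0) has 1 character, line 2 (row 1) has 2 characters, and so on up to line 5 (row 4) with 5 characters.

r0=0: █
r1=1: ██
r2=10: █0█
r3=11: ████
r4=100: █000█

Answer: █
██
█0█
████
█000█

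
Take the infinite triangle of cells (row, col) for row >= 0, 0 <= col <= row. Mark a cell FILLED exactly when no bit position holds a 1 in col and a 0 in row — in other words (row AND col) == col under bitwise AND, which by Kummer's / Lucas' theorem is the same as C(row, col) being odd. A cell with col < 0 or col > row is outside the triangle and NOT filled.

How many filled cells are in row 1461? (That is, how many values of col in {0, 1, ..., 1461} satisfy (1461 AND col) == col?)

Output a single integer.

Answer: 128

Derivation:
1461 in binary = 10110110101
popcount(1461) = number of 1-bits in 10110110101 = 7
A col c satisfies (1461 AND c) == c iff every set bit of c is also set in 1461; each of the 7 set bits of 1461 can independently be on or off in c.
count = 2^7 = 128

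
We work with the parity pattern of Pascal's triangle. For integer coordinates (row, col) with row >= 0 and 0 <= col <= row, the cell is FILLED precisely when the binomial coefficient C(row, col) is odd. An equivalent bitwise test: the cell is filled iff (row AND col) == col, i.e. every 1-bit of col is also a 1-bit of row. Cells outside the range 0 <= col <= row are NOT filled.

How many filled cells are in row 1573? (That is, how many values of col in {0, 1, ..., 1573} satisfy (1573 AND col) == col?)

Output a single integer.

1573 in binary = 11000100101
popcount(1573) = number of 1-bits in 11000100101 = 5
A col c satisfies (1573 AND c) == c iff every set bit of c is also set in 1573; each of the 5 set bits of 1573 can independently be on or off in c.
count = 2^5 = 32

Answer: 32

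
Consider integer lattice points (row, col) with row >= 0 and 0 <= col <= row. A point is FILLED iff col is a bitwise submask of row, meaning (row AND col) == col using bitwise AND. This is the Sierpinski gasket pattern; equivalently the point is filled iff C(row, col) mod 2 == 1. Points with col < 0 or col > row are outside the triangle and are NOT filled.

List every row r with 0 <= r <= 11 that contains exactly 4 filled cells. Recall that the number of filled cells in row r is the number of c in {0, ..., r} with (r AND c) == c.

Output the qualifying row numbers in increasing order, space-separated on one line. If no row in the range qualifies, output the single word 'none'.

Row r has 2^popcount(r) filled cells, so we need popcount(r) = log2(4) = 2.
Scan r = 0..11 and keep those with exactly 2 one-bits:
r=0=0 popcount=0 -> skip
r=1=1 popcount=1 -> skip
r=2=10 popcount=1 -> skip
r=3=11 popcount=2 -> KEEP
r=4=100 popcount=1 -> skip
r=5=101 popcount=2 -> KEEP
r=6=110 popcount=2 -> KEEP
r=7=111 popcount=3 -> skip
r=8=1000 popcount=1 -> skip
r=9=1001 popcount=2 -> KEEP
r=10=1010 popcount=2 -> KEEP
r=11=1011 popcount=3 -> skip
Kept rows: 3 5 6 9 10

Answer: 3 5 6 9 10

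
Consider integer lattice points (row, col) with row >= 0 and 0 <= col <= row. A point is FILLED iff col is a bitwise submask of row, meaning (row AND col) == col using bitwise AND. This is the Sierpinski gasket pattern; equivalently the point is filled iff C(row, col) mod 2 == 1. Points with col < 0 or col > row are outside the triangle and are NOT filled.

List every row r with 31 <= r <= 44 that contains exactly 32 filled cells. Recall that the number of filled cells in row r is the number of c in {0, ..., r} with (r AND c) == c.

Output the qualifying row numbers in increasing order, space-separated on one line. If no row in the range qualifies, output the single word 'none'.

Answer: 31

Derivation:
Row r has 2^popcount(r) filled cells, so we need popcount(r) = log2(32) = 5.
Scan r = 31..44 and keep those with exactly 5 one-bits:
r=31=11111 popcount=5 -> KEEP
r=32=100000 popcount=1 -> skip
r=33=100001 popcount=2 -> skip
r=34=100010 popcount=2 -> skip
r=35=100011 popcount=3 -> skip
r=36=100100 popcount=2 -> skip
r=37=100101 popcount=3 -> skip
r=38=100110 popcount=3 -> skip
r=39=100111 popcount=4 -> skip
r=40=101000 popcount=2 -> skip
r=41=101001 popcount=3 -> skip
r=42=101010 popcount=3 -> skip
r=43=101011 popcount=4 -> skip
r=44=101100 popcount=3 -> skip
Kept rows: 31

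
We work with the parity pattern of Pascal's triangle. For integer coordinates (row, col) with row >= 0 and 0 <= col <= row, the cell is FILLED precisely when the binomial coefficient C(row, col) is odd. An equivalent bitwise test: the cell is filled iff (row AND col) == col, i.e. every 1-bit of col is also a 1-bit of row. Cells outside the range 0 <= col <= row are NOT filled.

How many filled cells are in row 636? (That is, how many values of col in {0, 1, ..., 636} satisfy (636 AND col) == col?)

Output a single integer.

636 in binary = 1001111100
popcount(636) = number of 1-bits in 1001111100 = 6
A col c satisfies (636 AND c) == c iff every set bit of c is also set in 636; each of the 6 set bits of 636 can independently be on or off in c.
count = 2^6 = 64

Answer: 64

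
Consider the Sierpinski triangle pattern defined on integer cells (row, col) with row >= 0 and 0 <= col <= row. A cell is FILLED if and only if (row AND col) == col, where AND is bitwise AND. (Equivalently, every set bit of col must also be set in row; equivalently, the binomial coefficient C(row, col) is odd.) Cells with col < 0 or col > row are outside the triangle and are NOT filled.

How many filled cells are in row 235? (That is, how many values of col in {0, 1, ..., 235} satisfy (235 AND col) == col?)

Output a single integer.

235 in binary = 11101011
popcount(235) = number of 1-bits in 11101011 = 6
A col c satisfies (235 AND c) == c iff every set bit of c is also set in 235; each of the 6 set bits of 235 can independently be on or off in c.
count = 2^6 = 64

Answer: 64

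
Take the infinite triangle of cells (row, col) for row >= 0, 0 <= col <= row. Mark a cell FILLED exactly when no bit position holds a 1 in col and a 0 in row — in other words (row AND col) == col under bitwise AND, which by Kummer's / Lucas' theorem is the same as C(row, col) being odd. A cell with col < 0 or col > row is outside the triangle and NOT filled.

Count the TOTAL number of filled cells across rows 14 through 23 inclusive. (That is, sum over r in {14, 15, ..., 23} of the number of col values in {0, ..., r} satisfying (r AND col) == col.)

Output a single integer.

Answer: 78

Derivation:
r14=1110 pc3: +8 =8
r15=1111 pc4: +16 =24
r16=10000 pc1: +2 =26
r17=10001 pc2: +4 =30
r18=10010 pc2: +4 =34
r19=10011 pc3: +8 =42
r20=10100 pc2: +4 =46
r21=10101 pc3: +8 =54
r22=10110 pc3: +8 =62
r23=10111 pc4: +16 =78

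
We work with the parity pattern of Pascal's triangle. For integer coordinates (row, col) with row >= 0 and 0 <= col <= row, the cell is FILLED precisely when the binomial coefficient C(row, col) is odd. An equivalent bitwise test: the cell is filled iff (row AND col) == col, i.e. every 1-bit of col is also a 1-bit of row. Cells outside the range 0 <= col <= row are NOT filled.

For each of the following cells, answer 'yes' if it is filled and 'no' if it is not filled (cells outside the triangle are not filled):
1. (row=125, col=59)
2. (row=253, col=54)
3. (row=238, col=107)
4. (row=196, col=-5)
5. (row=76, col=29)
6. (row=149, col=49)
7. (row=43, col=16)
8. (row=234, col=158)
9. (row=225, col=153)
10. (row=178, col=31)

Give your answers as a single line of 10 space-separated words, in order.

Answer: no no no no no no no no no no

Derivation:
(125,59): row=0b1111101, col=0b111011, row AND col = 0b111001 = 57; 57 != 59 -> empty
(253,54): row=0b11111101, col=0b110110, row AND col = 0b110100 = 52; 52 != 54 -> empty
(238,107): row=0b11101110, col=0b1101011, row AND col = 0b1101010 = 106; 106 != 107 -> empty
(196,-5): col outside [0, 196] -> not filled
(76,29): row=0b1001100, col=0b11101, row AND col = 0b1100 = 12; 12 != 29 -> empty
(149,49): row=0b10010101, col=0b110001, row AND col = 0b10001 = 17; 17 != 49 -> empty
(43,16): row=0b101011, col=0b10000, row AND col = 0b0 = 0; 0 != 16 -> empty
(234,158): row=0b11101010, col=0b10011110, row AND col = 0b10001010 = 138; 138 != 158 -> empty
(225,153): row=0b11100001, col=0b10011001, row AND col = 0b10000001 = 129; 129 != 153 -> empty
(178,31): row=0b10110010, col=0b11111, row AND col = 0b10010 = 18; 18 != 31 -> empty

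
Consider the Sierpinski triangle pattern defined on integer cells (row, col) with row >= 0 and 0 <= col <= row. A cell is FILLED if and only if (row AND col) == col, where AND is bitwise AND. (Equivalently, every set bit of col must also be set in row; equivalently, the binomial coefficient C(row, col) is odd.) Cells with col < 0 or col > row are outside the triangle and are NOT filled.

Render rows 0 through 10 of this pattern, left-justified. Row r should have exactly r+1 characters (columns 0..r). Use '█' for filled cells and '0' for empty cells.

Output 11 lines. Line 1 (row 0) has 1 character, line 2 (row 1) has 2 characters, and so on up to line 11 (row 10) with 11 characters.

r0=0: █
r1=1: ██
r2=10: █0█
r3=11: ████
r4=100: █000█
r5=101: ██00██
r6=110: █0█0█0█
r7=111: ████████
r8=1000: █0000000█
r9=1001: ██000000██
r10=1010: █0█00000█0█

Answer: █
██
█0█
████
█000█
██00██
█0█0█0█
████████
█0000000█
██000000██
█0█00000█0█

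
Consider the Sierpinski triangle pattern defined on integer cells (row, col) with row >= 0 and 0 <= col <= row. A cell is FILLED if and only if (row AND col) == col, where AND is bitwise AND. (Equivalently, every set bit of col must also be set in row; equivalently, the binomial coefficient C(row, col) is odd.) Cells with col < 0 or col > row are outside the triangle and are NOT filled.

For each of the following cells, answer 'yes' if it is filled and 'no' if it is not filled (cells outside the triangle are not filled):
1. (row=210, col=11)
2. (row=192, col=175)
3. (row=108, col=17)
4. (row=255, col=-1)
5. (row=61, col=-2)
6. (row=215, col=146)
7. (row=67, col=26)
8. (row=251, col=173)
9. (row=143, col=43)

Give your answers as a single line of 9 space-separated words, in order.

(210,11): row=0b11010010, col=0b1011, row AND col = 0b10 = 2; 2 != 11 -> empty
(192,175): row=0b11000000, col=0b10101111, row AND col = 0b10000000 = 128; 128 != 175 -> empty
(108,17): row=0b1101100, col=0b10001, row AND col = 0b0 = 0; 0 != 17 -> empty
(255,-1): col outside [0, 255] -> not filled
(61,-2): col outside [0, 61] -> not filled
(215,146): row=0b11010111, col=0b10010010, row AND col = 0b10010010 = 146; 146 == 146 -> filled
(67,26): row=0b1000011, col=0b11010, row AND col = 0b10 = 2; 2 != 26 -> empty
(251,173): row=0b11111011, col=0b10101101, row AND col = 0b10101001 = 169; 169 != 173 -> empty
(143,43): row=0b10001111, col=0b101011, row AND col = 0b1011 = 11; 11 != 43 -> empty

Answer: no no no no no yes no no no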